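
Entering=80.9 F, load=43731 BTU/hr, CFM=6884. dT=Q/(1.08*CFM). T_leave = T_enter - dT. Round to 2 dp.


dT = 43731/(1.08*6884) = 5.8820
T_leave = 80.9 - 5.8820 = 75.02 F

75.02 F


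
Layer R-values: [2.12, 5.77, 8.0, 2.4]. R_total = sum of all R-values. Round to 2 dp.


R_total = 2.12 + 5.77 + 8.0 + 2.4 = 18.29

18.29


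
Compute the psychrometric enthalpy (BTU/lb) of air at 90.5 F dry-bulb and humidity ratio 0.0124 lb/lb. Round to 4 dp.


h = 0.24*90.5 + 0.0124*(1061+0.444*90.5) = 35.3747 BTU/lb

35.3747 BTU/lb


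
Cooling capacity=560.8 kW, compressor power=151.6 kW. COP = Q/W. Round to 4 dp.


COP = 560.8 / 151.6 = 3.6992

3.6992


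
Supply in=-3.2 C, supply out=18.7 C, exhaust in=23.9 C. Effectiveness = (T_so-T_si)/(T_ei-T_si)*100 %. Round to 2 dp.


eff = (18.7-(-3.2))/(23.9-(-3.2))*100 = 80.81 %

80.81 %


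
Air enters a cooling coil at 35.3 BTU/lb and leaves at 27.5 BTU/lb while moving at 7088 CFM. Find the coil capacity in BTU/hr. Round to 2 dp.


Q = 4.5 * 7088 * (35.3 - 27.5) = 248788.80 BTU/hr

248788.80 BTU/hr


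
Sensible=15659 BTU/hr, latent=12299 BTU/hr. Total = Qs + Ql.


Qt = 15659 + 12299 = 27958 BTU/hr

27958 BTU/hr


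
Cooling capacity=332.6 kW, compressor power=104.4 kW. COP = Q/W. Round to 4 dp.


COP = 332.6 / 104.4 = 3.1858

3.1858


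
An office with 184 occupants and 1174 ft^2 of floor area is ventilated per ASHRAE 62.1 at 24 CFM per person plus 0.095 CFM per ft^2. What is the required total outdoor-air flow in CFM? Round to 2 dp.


Total = 184*24 + 1174*0.095 = 4527.53 CFM

4527.53 CFM


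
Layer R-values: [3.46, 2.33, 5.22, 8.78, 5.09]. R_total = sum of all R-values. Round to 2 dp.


R_total = 3.46 + 2.33 + 5.22 + 8.78 + 5.09 = 24.88

24.88


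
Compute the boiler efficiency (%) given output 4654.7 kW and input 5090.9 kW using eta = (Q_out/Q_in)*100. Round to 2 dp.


eta = (4654.7/5090.9)*100 = 91.43 %

91.43 %


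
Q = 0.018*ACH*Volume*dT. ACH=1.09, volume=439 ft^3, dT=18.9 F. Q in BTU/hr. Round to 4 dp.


Q = 0.018 * 1.09 * 439 * 18.9 = 162.7891 BTU/hr

162.7891 BTU/hr


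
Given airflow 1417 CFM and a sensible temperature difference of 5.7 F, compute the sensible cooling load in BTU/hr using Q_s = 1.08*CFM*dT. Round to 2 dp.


Q = 1.08 * 1417 * 5.7 = 8723.05 BTU/hr

8723.05 BTU/hr


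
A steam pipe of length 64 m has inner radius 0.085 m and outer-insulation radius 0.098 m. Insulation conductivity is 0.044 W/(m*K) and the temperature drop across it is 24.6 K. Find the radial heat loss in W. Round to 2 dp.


Q = 2*pi*0.044*64*24.6/ln(0.098/0.085) = 3058.39 W

3058.39 W


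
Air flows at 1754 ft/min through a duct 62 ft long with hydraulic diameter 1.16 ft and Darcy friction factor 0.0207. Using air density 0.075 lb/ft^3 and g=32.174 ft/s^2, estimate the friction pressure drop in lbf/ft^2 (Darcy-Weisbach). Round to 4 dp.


v_fps = 1754/60 = 29.2333 ft/s
dp = 0.0207*(62/1.16)*0.075*29.2333^2/(2*32.174) = 1.1020 lbf/ft^2

1.1020 lbf/ft^2


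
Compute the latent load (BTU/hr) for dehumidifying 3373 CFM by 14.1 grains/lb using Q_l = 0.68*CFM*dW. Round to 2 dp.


Q = 0.68 * 3373 * 14.1 = 32340.32 BTU/hr

32340.32 BTU/hr


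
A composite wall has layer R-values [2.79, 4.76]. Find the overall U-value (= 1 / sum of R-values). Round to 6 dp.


R_total = 2.79 + 4.76 = 7.55
U = 1/7.55 = 0.132450

0.132450


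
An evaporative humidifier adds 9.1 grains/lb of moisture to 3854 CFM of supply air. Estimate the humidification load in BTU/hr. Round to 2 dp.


Q = 0.68 * 3854 * 9.1 = 23848.55 BTU/hr

23848.55 BTU/hr


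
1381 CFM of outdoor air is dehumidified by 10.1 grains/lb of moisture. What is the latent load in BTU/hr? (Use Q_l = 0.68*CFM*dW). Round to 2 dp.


Q = 0.68 * 1381 * 10.1 = 9484.71 BTU/hr

9484.71 BTU/hr


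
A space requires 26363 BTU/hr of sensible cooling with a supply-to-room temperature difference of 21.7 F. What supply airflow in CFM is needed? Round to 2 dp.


CFM = 26363 / (1.08 * 21.7) = 1124.89

1124.89 CFM


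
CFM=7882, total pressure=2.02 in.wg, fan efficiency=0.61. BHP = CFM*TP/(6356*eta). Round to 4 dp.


BHP = 7882 * 2.02 / (6356 * 0.61) = 4.1065 hp

4.1065 hp


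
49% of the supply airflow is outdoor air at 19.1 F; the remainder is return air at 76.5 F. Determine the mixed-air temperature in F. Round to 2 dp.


T_mix = 0.49*19.1 + 0.51*76.5 = 48.37 F

48.37 F


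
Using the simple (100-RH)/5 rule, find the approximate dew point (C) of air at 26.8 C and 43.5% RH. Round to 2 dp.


Td = 26.8 - (100-43.5)/5 = 15.50 C

15.50 C


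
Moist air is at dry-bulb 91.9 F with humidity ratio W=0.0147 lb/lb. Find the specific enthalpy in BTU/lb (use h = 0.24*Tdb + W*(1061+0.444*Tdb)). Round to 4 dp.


h = 0.24*91.9 + 0.0147*(1061+0.444*91.9) = 38.2525 BTU/lb

38.2525 BTU/lb


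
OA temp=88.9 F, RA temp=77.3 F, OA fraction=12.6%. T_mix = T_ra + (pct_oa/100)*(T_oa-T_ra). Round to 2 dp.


T_mix = 77.3 + (12.6/100)*(88.9-77.3) = 78.76 F

78.76 F


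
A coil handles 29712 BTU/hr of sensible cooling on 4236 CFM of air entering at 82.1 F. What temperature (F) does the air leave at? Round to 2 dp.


dT = 29712/(1.08*4236) = 6.4946
T_leave = 82.1 - 6.4946 = 75.61 F

75.61 F


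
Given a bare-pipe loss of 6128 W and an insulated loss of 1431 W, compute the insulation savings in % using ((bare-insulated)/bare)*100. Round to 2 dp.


Savings = ((6128-1431)/6128)*100 = 76.65 %

76.65 %


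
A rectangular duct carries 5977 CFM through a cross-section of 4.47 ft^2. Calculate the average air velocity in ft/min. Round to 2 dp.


V = 5977 / 4.47 = 1337.14 ft/min

1337.14 ft/min


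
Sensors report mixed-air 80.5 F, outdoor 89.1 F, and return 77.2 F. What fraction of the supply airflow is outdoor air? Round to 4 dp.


frac = (80.5 - 77.2) / (89.1 - 77.2) = 0.2773

0.2773


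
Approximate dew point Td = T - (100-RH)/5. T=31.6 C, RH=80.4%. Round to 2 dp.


Td = 31.6 - (100-80.4)/5 = 27.68 C

27.68 C


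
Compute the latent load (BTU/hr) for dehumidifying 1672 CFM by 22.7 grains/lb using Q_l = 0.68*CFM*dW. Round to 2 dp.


Q = 0.68 * 1672 * 22.7 = 25808.99 BTU/hr

25808.99 BTU/hr


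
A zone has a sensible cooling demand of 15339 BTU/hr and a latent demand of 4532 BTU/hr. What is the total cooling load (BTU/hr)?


Qt = 15339 + 4532 = 19871 BTU/hr

19871 BTU/hr


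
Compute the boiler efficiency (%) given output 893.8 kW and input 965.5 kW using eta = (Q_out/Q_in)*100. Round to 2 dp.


eta = (893.8/965.5)*100 = 92.57 %

92.57 %


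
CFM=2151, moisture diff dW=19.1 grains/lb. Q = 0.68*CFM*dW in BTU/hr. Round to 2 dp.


Q = 0.68 * 2151 * 19.1 = 27937.19 BTU/hr

27937.19 BTU/hr


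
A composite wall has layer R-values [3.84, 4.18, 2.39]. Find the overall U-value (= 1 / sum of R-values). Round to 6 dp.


R_total = 3.84 + 4.18 + 2.39 = 10.41
U = 1/10.41 = 0.096061

0.096061


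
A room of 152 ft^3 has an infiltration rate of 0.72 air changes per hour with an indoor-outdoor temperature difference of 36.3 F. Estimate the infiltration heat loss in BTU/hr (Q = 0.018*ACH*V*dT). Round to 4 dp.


Q = 0.018 * 0.72 * 152 * 36.3 = 71.5081 BTU/hr

71.5081 BTU/hr


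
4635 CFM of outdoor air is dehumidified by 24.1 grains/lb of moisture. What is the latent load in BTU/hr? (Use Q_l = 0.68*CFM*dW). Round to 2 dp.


Q = 0.68 * 4635 * 24.1 = 75958.38 BTU/hr

75958.38 BTU/hr


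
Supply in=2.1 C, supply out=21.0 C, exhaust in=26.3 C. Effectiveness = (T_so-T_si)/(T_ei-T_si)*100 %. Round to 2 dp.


eff = (21.0-2.1)/(26.3-2.1)*100 = 78.10 %

78.10 %


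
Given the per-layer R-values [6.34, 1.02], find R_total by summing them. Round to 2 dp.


R_total = 6.34 + 1.02 = 7.36

7.36


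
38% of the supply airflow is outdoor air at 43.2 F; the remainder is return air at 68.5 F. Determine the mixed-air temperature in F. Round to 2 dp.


T_mix = 0.38*43.2 + 0.62*68.5 = 58.89 F

58.89 F


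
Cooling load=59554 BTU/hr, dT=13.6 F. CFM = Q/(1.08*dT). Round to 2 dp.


CFM = 59554 / (1.08 * 13.6) = 4054.60

4054.60 CFM


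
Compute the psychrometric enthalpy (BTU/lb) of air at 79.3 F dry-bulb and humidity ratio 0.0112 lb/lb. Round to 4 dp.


h = 0.24*79.3 + 0.0112*(1061+0.444*79.3) = 31.3095 BTU/lb

31.3095 BTU/lb


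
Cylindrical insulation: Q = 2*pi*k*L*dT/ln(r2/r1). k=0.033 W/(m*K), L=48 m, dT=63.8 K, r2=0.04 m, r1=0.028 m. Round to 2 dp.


Q = 2*pi*0.033*48*63.8/ln(0.04/0.028) = 1780.26 W

1780.26 W


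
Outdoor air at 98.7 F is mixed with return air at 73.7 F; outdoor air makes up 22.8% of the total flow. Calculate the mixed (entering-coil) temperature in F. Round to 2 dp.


T_mix = 73.7 + (22.8/100)*(98.7-73.7) = 79.40 F

79.40 F


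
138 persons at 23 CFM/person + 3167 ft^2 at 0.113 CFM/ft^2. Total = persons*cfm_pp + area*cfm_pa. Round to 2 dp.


Total = 138*23 + 3167*0.113 = 3531.87 CFM

3531.87 CFM


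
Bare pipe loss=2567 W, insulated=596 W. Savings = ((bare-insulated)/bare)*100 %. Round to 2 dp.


Savings = ((2567-596)/2567)*100 = 76.78 %

76.78 %


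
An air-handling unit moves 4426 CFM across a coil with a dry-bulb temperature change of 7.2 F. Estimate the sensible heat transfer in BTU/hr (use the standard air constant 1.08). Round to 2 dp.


Q = 1.08 * 4426 * 7.2 = 34416.58 BTU/hr

34416.58 BTU/hr


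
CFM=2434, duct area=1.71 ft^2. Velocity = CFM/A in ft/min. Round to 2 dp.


V = 2434 / 1.71 = 1423.39 ft/min

1423.39 ft/min


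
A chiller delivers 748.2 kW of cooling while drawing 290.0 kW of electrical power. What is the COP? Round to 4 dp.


COP = 748.2 / 290.0 = 2.5800

2.5800


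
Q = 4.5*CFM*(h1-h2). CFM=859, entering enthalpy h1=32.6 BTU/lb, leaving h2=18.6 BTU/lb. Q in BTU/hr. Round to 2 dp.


Q = 4.5 * 859 * (32.6 - 18.6) = 54117.00 BTU/hr

54117.00 BTU/hr


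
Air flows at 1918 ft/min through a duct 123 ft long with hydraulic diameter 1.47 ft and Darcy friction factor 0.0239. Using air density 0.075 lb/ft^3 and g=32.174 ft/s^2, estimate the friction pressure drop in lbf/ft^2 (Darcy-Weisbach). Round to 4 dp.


v_fps = 1918/60 = 31.9667 ft/s
dp = 0.0239*(123/1.47)*0.075*31.9667^2/(2*32.174) = 2.3818 lbf/ft^2

2.3818 lbf/ft^2


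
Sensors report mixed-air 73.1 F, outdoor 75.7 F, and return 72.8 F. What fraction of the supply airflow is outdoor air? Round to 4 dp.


frac = (73.1 - 72.8) / (75.7 - 72.8) = 0.1034

0.1034


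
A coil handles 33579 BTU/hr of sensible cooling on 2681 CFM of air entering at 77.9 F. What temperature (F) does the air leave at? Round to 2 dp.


dT = 33579/(1.08*2681) = 11.5970
T_leave = 77.9 - 11.5970 = 66.30 F

66.30 F


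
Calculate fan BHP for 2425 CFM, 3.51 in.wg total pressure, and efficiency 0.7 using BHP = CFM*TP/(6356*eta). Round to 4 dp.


BHP = 2425 * 3.51 / (6356 * 0.7) = 1.9131 hp

1.9131 hp


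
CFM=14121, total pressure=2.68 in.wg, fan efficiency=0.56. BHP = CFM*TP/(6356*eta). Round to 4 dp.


BHP = 14121 * 2.68 / (6356 * 0.56) = 10.6323 hp

10.6323 hp


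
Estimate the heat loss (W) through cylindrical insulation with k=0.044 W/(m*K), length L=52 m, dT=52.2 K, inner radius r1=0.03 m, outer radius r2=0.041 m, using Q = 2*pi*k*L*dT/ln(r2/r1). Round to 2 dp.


Q = 2*pi*0.044*52*52.2/ln(0.041/0.03) = 2402.32 W

2402.32 W


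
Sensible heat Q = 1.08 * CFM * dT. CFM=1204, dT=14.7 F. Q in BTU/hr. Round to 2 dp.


Q = 1.08 * 1204 * 14.7 = 19114.70 BTU/hr

19114.70 BTU/hr


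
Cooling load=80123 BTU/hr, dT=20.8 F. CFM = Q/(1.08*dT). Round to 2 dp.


CFM = 80123 / (1.08 * 20.8) = 3566.73

3566.73 CFM


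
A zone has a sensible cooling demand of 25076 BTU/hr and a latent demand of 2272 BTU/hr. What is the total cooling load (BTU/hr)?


Qt = 25076 + 2272 = 27348 BTU/hr

27348 BTU/hr


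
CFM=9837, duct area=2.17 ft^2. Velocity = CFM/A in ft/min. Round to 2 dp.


V = 9837 / 2.17 = 4533.18 ft/min

4533.18 ft/min


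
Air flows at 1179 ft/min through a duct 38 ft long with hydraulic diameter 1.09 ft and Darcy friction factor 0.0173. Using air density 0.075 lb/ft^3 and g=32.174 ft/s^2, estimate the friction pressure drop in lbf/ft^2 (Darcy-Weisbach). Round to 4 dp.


v_fps = 1179/60 = 19.65 ft/s
dp = 0.0173*(38/1.09)*0.075*19.65^2/(2*32.174) = 0.2714 lbf/ft^2

0.2714 lbf/ft^2


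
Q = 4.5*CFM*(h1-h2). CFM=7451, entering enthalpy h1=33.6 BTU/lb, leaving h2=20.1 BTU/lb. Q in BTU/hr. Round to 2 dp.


Q = 4.5 * 7451 * (33.6 - 20.1) = 452648.25 BTU/hr

452648.25 BTU/hr


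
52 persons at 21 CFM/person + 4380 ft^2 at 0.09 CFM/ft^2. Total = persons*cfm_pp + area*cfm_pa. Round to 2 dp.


Total = 52*21 + 4380*0.09 = 1486.20 CFM

1486.20 CFM


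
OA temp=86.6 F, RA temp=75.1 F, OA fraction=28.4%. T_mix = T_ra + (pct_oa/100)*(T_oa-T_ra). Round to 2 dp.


T_mix = 75.1 + (28.4/100)*(86.6-75.1) = 78.37 F

78.37 F


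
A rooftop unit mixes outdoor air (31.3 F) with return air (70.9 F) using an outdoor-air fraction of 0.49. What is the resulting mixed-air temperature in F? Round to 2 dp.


T_mix = 0.49*31.3 + 0.51*70.9 = 51.50 F

51.50 F


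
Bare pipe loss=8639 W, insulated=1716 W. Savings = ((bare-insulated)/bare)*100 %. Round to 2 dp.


Savings = ((8639-1716)/8639)*100 = 80.14 %

80.14 %


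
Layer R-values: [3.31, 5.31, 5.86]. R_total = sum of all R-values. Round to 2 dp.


R_total = 3.31 + 5.31 + 5.86 = 14.48

14.48


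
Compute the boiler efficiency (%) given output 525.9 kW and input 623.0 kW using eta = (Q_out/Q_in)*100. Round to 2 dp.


eta = (525.9/623.0)*100 = 84.41 %

84.41 %


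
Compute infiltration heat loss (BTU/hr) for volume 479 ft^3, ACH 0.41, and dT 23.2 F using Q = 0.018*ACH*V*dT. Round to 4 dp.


Q = 0.018 * 0.41 * 479 * 23.2 = 82.0125 BTU/hr

82.0125 BTU/hr


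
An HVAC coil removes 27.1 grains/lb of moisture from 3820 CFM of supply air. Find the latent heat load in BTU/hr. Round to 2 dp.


Q = 0.68 * 3820 * 27.1 = 70394.96 BTU/hr

70394.96 BTU/hr


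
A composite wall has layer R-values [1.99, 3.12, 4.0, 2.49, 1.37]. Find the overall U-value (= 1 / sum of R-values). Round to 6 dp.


R_total = 1.99 + 3.12 + 4.0 + 2.49 + 1.37 = 12.97
U = 1/12.97 = 0.077101

0.077101


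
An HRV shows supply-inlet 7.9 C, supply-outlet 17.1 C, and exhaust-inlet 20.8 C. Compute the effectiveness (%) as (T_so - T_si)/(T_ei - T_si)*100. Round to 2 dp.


eff = (17.1-7.9)/(20.8-7.9)*100 = 71.32 %

71.32 %


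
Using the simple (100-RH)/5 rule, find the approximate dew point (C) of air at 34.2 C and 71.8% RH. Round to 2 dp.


Td = 34.2 - (100-71.8)/5 = 28.56 C

28.56 C


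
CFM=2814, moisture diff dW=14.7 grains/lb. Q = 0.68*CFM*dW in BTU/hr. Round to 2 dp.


Q = 0.68 * 2814 * 14.7 = 28128.74 BTU/hr

28128.74 BTU/hr


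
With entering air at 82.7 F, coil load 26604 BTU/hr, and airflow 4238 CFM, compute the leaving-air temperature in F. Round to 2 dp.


dT = 26604/(1.08*4238) = 5.8125
T_leave = 82.7 - 5.8125 = 76.89 F

76.89 F


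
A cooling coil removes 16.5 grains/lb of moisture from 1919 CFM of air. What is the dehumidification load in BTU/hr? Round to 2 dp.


Q = 0.68 * 1919 * 16.5 = 21531.18 BTU/hr

21531.18 BTU/hr


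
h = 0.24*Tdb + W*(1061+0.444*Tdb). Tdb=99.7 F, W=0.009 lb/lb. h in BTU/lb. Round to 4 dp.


h = 0.24*99.7 + 0.009*(1061+0.444*99.7) = 33.8754 BTU/lb

33.8754 BTU/lb


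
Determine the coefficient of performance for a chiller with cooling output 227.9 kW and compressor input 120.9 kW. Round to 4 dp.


COP = 227.9 / 120.9 = 1.8850

1.8850


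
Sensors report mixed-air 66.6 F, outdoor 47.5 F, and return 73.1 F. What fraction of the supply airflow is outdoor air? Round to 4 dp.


frac = (66.6 - 73.1) / (47.5 - 73.1) = 0.2539

0.2539


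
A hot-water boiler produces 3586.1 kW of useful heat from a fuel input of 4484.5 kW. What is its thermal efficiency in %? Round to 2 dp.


eta = (3586.1/4484.5)*100 = 79.97 %

79.97 %


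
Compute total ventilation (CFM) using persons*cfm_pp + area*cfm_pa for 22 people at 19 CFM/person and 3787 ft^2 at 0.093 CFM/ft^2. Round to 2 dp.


Total = 22*19 + 3787*0.093 = 770.19 CFM

770.19 CFM


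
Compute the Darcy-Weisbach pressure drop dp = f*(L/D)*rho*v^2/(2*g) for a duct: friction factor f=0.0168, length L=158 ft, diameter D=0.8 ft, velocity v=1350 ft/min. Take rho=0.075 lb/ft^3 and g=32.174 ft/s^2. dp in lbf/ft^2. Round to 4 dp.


v_fps = 1350/60 = 22.5 ft/s
dp = 0.0168*(158/0.8)*0.075*22.5^2/(2*32.174) = 1.9578 lbf/ft^2

1.9578 lbf/ft^2


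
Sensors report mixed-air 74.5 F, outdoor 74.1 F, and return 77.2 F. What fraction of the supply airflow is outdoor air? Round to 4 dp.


frac = (74.5 - 77.2) / (74.1 - 77.2) = 0.8710

0.8710


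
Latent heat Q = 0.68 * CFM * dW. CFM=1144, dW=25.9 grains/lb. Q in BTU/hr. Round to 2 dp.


Q = 0.68 * 1144 * 25.9 = 20148.13 BTU/hr

20148.13 BTU/hr


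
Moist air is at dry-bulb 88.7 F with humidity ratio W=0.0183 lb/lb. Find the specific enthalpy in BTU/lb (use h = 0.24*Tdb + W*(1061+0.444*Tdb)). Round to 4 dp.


h = 0.24*88.7 + 0.0183*(1061+0.444*88.7) = 41.4250 BTU/lb

41.4250 BTU/lb


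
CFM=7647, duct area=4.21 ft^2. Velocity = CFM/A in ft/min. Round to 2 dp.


V = 7647 / 4.21 = 1816.39 ft/min

1816.39 ft/min


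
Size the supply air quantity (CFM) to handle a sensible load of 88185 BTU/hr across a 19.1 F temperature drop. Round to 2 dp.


CFM = 88185 / (1.08 * 19.1) = 4275.01

4275.01 CFM


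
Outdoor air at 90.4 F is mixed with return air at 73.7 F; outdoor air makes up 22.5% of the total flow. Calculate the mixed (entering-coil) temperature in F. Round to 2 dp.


T_mix = 73.7 + (22.5/100)*(90.4-73.7) = 77.46 F

77.46 F


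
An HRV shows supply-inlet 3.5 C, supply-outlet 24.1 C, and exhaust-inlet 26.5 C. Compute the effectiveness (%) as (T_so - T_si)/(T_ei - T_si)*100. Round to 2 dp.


eff = (24.1-3.5)/(26.5-3.5)*100 = 89.57 %

89.57 %


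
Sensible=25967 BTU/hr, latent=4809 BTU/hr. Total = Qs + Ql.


Qt = 25967 + 4809 = 30776 BTU/hr

30776 BTU/hr


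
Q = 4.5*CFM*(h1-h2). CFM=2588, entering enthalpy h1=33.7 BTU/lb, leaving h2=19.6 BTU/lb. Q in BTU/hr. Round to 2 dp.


Q = 4.5 * 2588 * (33.7 - 19.6) = 164208.60 BTU/hr

164208.60 BTU/hr


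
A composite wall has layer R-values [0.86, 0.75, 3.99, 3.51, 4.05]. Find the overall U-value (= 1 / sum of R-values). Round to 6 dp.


R_total = 0.86 + 0.75 + 3.99 + 3.51 + 4.05 = 13.16
U = 1/13.16 = 0.075988

0.075988


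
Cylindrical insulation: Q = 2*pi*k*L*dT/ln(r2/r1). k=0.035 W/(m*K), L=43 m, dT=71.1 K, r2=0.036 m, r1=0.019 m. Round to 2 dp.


Q = 2*pi*0.035*43*71.1/ln(0.036/0.019) = 1052.04 W

1052.04 W


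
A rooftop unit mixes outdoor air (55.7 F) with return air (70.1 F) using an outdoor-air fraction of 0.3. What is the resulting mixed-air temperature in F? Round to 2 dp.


T_mix = 0.3*55.7 + 0.7*70.1 = 65.78 F

65.78 F


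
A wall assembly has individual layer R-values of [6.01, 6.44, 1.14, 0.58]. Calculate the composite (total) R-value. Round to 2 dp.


R_total = 6.01 + 6.44 + 1.14 + 0.58 = 14.17

14.17


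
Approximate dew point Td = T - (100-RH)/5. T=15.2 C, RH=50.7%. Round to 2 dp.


Td = 15.2 - (100-50.7)/5 = 5.34 C

5.34 C


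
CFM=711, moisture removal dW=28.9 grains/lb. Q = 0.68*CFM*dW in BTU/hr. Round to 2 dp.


Q = 0.68 * 711 * 28.9 = 13972.57 BTU/hr

13972.57 BTU/hr


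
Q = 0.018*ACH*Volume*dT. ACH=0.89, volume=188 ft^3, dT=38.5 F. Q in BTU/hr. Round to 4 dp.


Q = 0.018 * 0.89 * 188 * 38.5 = 115.9528 BTU/hr

115.9528 BTU/hr


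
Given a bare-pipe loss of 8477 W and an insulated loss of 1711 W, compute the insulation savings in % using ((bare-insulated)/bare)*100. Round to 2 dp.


Savings = ((8477-1711)/8477)*100 = 79.82 %

79.82 %


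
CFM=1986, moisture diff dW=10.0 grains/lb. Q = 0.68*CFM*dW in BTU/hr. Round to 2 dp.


Q = 0.68 * 1986 * 10.0 = 13504.80 BTU/hr

13504.80 BTU/hr


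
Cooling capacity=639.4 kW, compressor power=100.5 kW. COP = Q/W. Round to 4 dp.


COP = 639.4 / 100.5 = 6.3622

6.3622


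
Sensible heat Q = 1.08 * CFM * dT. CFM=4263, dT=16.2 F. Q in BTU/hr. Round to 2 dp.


Q = 1.08 * 4263 * 16.2 = 74585.45 BTU/hr

74585.45 BTU/hr


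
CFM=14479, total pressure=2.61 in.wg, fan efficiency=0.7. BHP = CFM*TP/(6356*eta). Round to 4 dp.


BHP = 14479 * 2.61 / (6356 * 0.7) = 8.4937 hp

8.4937 hp


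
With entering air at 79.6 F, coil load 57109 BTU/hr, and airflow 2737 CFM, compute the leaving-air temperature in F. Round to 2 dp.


dT = 57109/(1.08*2737) = 19.3200
T_leave = 79.6 - 19.3200 = 60.28 F

60.28 F


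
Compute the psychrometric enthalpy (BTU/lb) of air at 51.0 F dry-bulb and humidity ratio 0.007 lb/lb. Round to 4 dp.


h = 0.24*51.0 + 0.007*(1061+0.444*51.0) = 19.8255 BTU/lb

19.8255 BTU/lb


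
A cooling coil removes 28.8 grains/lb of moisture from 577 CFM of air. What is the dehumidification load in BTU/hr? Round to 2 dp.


Q = 0.68 * 577 * 28.8 = 11299.97 BTU/hr

11299.97 BTU/hr


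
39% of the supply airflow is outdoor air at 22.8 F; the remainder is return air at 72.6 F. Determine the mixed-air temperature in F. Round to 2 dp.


T_mix = 0.39*22.8 + 0.61*72.6 = 53.18 F

53.18 F


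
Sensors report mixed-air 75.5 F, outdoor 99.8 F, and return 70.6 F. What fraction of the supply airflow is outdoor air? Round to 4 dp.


frac = (75.5 - 70.6) / (99.8 - 70.6) = 0.1678

0.1678


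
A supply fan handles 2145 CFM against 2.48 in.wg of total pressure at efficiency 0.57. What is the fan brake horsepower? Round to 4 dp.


BHP = 2145 * 2.48 / (6356 * 0.57) = 1.4683 hp

1.4683 hp


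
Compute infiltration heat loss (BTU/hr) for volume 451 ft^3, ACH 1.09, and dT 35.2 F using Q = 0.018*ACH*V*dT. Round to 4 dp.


Q = 0.018 * 1.09 * 451 * 35.2 = 311.4714 BTU/hr

311.4714 BTU/hr


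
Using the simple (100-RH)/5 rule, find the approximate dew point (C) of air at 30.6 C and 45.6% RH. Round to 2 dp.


Td = 30.6 - (100-45.6)/5 = 19.72 C

19.72 C


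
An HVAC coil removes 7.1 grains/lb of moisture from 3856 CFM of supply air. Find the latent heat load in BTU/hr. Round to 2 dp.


Q = 0.68 * 3856 * 7.1 = 18616.77 BTU/hr

18616.77 BTU/hr


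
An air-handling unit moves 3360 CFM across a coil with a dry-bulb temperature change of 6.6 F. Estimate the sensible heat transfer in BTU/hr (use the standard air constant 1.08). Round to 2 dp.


Q = 1.08 * 3360 * 6.6 = 23950.08 BTU/hr

23950.08 BTU/hr


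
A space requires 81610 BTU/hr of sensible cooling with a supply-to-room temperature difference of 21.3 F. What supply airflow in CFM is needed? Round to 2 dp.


CFM = 81610 / (1.08 * 21.3) = 3547.64

3547.64 CFM


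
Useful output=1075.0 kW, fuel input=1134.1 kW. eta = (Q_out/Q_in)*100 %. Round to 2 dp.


eta = (1075.0/1134.1)*100 = 94.79 %

94.79 %


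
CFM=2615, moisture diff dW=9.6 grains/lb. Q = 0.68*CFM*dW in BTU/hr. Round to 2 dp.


Q = 0.68 * 2615 * 9.6 = 17070.72 BTU/hr

17070.72 BTU/hr


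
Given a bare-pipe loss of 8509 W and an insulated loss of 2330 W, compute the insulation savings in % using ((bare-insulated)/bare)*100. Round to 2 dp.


Savings = ((8509-2330)/8509)*100 = 72.62 %

72.62 %


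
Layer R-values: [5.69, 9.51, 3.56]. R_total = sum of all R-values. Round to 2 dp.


R_total = 5.69 + 9.51 + 3.56 = 18.76

18.76


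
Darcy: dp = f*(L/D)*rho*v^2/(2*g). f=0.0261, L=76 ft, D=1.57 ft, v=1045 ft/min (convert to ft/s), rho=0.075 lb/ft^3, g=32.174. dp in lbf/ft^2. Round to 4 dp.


v_fps = 1045/60 = 17.4167 ft/s
dp = 0.0261*(76/1.57)*0.075*17.4167^2/(2*32.174) = 0.4467 lbf/ft^2

0.4467 lbf/ft^2


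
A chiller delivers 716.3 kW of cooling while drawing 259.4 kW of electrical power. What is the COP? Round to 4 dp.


COP = 716.3 / 259.4 = 2.7614

2.7614


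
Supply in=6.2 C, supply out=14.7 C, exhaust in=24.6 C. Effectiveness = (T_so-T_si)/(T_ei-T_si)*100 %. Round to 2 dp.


eff = (14.7-6.2)/(24.6-6.2)*100 = 46.20 %

46.20 %


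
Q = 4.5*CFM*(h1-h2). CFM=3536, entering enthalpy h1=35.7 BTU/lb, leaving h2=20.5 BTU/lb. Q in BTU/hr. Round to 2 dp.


Q = 4.5 * 3536 * (35.7 - 20.5) = 241862.40 BTU/hr

241862.40 BTU/hr


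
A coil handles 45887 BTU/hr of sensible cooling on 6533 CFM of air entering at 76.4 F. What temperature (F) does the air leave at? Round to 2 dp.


dT = 45887/(1.08*6533) = 6.5036
T_leave = 76.4 - 6.5036 = 69.90 F

69.90 F


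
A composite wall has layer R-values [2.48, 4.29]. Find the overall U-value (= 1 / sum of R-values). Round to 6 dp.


R_total = 2.48 + 4.29 = 6.77
U = 1/6.77 = 0.147710

0.147710


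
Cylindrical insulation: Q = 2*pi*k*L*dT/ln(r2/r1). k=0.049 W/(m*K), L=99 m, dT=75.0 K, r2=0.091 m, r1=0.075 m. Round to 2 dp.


Q = 2*pi*0.049*99*75.0/ln(0.091/0.075) = 11821.71 W

11821.71 W


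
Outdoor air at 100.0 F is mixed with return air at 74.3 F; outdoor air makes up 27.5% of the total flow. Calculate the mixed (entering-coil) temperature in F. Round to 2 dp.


T_mix = 74.3 + (27.5/100)*(100.0-74.3) = 81.37 F

81.37 F


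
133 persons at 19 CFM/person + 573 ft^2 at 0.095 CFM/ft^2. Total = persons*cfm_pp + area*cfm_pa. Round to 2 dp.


Total = 133*19 + 573*0.095 = 2581.44 CFM

2581.44 CFM


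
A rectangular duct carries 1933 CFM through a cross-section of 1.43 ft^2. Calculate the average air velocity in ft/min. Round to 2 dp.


V = 1933 / 1.43 = 1351.75 ft/min

1351.75 ft/min


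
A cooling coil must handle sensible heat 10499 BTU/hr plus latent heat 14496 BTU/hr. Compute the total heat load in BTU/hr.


Qt = 10499 + 14496 = 24995 BTU/hr

24995 BTU/hr


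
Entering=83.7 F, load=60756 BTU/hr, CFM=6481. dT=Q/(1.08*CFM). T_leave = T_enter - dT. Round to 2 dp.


dT = 60756/(1.08*6481) = 8.6801
T_leave = 83.7 - 8.6801 = 75.02 F

75.02 F


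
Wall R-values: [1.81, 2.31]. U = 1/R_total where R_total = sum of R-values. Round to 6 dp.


R_total = 1.81 + 2.31 = 4.12
U = 1/4.12 = 0.242718

0.242718


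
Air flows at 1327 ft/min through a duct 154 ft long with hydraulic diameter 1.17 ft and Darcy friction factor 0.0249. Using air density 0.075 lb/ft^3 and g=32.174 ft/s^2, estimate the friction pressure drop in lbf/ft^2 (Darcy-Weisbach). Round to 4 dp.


v_fps = 1327/60 = 22.1167 ft/s
dp = 0.0249*(154/1.17)*0.075*22.1167^2/(2*32.174) = 1.8685 lbf/ft^2

1.8685 lbf/ft^2


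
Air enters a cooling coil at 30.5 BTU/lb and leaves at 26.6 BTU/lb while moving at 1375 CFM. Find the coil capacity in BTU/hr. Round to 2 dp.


Q = 4.5 * 1375 * (30.5 - 26.6) = 24131.25 BTU/hr

24131.25 BTU/hr


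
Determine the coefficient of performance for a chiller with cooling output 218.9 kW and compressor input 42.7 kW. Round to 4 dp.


COP = 218.9 / 42.7 = 5.1265

5.1265


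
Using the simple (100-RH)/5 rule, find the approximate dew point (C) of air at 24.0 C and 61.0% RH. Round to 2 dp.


Td = 24.0 - (100-61.0)/5 = 16.20 C

16.20 C


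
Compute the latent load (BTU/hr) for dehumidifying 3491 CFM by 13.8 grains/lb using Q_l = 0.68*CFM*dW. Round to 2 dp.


Q = 0.68 * 3491 * 13.8 = 32759.54 BTU/hr

32759.54 BTU/hr


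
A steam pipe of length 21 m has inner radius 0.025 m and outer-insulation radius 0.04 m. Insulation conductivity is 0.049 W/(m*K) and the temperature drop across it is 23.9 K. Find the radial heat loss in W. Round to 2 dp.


Q = 2*pi*0.049*21*23.9/ln(0.04/0.025) = 328.77 W

328.77 W


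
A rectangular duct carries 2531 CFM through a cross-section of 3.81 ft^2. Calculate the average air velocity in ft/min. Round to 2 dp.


V = 2531 / 3.81 = 664.30 ft/min

664.30 ft/min


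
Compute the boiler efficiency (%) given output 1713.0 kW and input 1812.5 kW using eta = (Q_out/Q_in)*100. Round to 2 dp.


eta = (1713.0/1812.5)*100 = 94.51 %

94.51 %


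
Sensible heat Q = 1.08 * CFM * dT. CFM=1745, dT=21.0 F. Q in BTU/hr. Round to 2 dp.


Q = 1.08 * 1745 * 21.0 = 39576.60 BTU/hr

39576.60 BTU/hr


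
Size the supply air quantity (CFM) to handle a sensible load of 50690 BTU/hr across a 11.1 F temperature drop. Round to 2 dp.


CFM = 50690 / (1.08 * 11.1) = 4228.40

4228.40 CFM


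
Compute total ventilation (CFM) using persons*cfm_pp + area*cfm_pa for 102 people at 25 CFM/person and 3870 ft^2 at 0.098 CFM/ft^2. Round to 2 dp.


Total = 102*25 + 3870*0.098 = 2929.26 CFM

2929.26 CFM


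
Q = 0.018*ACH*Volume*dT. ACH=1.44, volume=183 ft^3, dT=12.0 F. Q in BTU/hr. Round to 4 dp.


Q = 0.018 * 1.44 * 183 * 12.0 = 56.9203 BTU/hr

56.9203 BTU/hr


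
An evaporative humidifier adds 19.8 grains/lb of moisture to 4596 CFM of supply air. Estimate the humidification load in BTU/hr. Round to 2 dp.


Q = 0.68 * 4596 * 19.8 = 61880.54 BTU/hr

61880.54 BTU/hr


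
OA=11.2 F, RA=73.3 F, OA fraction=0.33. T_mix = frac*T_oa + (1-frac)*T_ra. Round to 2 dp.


T_mix = 0.33*11.2 + 0.67*73.3 = 52.81 F

52.81 F


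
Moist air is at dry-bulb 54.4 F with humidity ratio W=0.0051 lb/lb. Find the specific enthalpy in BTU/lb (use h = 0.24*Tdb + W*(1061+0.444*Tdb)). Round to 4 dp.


h = 0.24*54.4 + 0.0051*(1061+0.444*54.4) = 18.5903 BTU/lb

18.5903 BTU/lb


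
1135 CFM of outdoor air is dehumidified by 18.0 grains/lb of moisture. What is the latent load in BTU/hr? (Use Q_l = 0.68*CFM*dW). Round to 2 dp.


Q = 0.68 * 1135 * 18.0 = 13892.40 BTU/hr

13892.40 BTU/hr


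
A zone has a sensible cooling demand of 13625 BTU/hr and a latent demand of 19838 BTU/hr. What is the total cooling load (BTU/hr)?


Qt = 13625 + 19838 = 33463 BTU/hr

33463 BTU/hr


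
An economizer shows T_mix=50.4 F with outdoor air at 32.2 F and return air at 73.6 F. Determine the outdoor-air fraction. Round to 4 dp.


frac = (50.4 - 73.6) / (32.2 - 73.6) = 0.5604

0.5604


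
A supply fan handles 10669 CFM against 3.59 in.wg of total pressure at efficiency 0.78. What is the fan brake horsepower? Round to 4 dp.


BHP = 10669 * 3.59 / (6356 * 0.78) = 7.7257 hp

7.7257 hp


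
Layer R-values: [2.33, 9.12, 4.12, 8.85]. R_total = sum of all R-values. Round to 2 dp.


R_total = 2.33 + 9.12 + 4.12 + 8.85 = 24.42

24.42


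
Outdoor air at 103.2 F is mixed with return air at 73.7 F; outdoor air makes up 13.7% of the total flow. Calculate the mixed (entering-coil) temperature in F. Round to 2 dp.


T_mix = 73.7 + (13.7/100)*(103.2-73.7) = 77.74 F

77.74 F


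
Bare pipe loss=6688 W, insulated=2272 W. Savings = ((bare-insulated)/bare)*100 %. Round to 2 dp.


Savings = ((6688-2272)/6688)*100 = 66.03 %

66.03 %


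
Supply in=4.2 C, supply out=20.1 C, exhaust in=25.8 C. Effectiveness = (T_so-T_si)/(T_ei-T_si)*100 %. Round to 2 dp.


eff = (20.1-4.2)/(25.8-4.2)*100 = 73.61 %

73.61 %


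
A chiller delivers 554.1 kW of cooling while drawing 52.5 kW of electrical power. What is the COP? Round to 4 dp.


COP = 554.1 / 52.5 = 10.5543

10.5543


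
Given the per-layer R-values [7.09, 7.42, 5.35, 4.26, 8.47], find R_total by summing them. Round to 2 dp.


R_total = 7.09 + 7.42 + 5.35 + 4.26 + 8.47 = 32.59

32.59


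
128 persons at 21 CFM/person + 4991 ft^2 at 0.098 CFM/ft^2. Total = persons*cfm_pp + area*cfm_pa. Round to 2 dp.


Total = 128*21 + 4991*0.098 = 3177.12 CFM

3177.12 CFM


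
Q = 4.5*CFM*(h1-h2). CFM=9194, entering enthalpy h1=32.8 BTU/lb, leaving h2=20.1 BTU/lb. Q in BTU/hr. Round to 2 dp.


Q = 4.5 * 9194 * (32.8 - 20.1) = 525437.10 BTU/hr

525437.10 BTU/hr


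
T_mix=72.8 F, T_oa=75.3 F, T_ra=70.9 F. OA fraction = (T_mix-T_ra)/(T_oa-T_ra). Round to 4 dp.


frac = (72.8 - 70.9) / (75.3 - 70.9) = 0.4318

0.4318


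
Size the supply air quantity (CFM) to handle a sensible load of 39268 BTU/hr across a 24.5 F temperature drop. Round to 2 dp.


CFM = 39268 / (1.08 * 24.5) = 1484.05

1484.05 CFM


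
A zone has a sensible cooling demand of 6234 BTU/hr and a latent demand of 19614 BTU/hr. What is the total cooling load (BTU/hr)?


Qt = 6234 + 19614 = 25848 BTU/hr

25848 BTU/hr


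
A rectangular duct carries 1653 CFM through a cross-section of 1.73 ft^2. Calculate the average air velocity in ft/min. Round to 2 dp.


V = 1653 / 1.73 = 955.49 ft/min

955.49 ft/min


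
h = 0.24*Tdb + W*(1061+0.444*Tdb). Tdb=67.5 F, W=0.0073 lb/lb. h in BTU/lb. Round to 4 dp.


h = 0.24*67.5 + 0.0073*(1061+0.444*67.5) = 24.1641 BTU/lb

24.1641 BTU/lb


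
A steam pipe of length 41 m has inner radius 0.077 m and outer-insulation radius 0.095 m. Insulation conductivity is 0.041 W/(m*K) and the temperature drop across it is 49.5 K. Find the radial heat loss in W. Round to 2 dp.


Q = 2*pi*0.041*41*49.5/ln(0.095/0.077) = 2488.78 W

2488.78 W


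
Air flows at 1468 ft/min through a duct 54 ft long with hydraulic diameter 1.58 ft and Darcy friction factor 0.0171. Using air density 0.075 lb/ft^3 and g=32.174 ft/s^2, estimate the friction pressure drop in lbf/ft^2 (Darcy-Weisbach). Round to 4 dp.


v_fps = 1468/60 = 24.4667 ft/s
dp = 0.0171*(54/1.58)*0.075*24.4667^2/(2*32.174) = 0.4078 lbf/ft^2

0.4078 lbf/ft^2


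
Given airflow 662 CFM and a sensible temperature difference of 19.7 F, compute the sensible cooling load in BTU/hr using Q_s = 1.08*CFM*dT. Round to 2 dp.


Q = 1.08 * 662 * 19.7 = 14084.71 BTU/hr

14084.71 BTU/hr


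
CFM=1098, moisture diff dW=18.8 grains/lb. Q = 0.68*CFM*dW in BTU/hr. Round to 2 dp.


Q = 0.68 * 1098 * 18.8 = 14036.83 BTU/hr

14036.83 BTU/hr


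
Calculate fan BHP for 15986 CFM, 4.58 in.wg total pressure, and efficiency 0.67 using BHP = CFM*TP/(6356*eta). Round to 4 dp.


BHP = 15986 * 4.58 / (6356 * 0.67) = 17.1928 hp

17.1928 hp


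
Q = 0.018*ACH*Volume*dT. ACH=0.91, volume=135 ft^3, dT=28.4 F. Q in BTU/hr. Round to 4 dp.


Q = 0.018 * 0.91 * 135 * 28.4 = 62.8009 BTU/hr

62.8009 BTU/hr


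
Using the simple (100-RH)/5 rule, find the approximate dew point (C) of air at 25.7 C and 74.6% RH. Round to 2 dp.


Td = 25.7 - (100-74.6)/5 = 20.62 C

20.62 C


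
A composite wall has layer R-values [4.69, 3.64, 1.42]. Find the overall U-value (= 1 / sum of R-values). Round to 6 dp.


R_total = 4.69 + 3.64 + 1.42 = 9.75
U = 1/9.75 = 0.102564

0.102564


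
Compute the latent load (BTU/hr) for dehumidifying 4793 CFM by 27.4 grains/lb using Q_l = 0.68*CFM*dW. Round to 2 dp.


Q = 0.68 * 4793 * 27.4 = 89303.18 BTU/hr

89303.18 BTU/hr


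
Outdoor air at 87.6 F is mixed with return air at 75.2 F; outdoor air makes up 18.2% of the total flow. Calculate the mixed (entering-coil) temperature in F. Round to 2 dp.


T_mix = 75.2 + (18.2/100)*(87.6-75.2) = 77.46 F

77.46 F


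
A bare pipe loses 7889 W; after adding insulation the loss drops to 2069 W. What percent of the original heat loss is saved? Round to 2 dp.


Savings = ((7889-2069)/7889)*100 = 73.77 %

73.77 %


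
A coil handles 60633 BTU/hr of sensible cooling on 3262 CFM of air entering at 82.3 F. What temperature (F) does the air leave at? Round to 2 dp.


dT = 60633/(1.08*3262) = 17.2108
T_leave = 82.3 - 17.2108 = 65.09 F

65.09 F


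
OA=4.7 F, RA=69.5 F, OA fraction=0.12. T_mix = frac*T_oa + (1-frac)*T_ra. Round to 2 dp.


T_mix = 0.12*4.7 + 0.88*69.5 = 61.72 F

61.72 F


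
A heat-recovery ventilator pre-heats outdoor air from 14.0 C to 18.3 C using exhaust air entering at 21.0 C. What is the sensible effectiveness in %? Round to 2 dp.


eff = (18.3-14.0)/(21.0-14.0)*100 = 61.43 %

61.43 %


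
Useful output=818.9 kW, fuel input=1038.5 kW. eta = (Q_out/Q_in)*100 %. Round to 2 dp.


eta = (818.9/1038.5)*100 = 78.85 %

78.85 %


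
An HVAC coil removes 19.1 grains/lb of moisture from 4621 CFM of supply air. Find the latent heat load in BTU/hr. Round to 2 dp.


Q = 0.68 * 4621 * 19.1 = 60017.55 BTU/hr

60017.55 BTU/hr


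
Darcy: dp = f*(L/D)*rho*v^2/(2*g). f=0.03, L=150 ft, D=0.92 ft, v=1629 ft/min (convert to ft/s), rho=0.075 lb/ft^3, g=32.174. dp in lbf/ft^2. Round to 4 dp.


v_fps = 1629/60 = 27.15 ft/s
dp = 0.03*(150/0.92)*0.075*27.15^2/(2*32.174) = 4.2023 lbf/ft^2

4.2023 lbf/ft^2


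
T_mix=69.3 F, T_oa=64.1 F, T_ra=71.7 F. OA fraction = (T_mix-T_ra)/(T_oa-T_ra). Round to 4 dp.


frac = (69.3 - 71.7) / (64.1 - 71.7) = 0.3158

0.3158


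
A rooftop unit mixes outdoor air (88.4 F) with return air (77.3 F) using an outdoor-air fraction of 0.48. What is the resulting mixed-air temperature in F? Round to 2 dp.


T_mix = 0.48*88.4 + 0.52*77.3 = 82.63 F

82.63 F


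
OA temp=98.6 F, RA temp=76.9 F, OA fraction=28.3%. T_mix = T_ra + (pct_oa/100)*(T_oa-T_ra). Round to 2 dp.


T_mix = 76.9 + (28.3/100)*(98.6-76.9) = 83.04 F

83.04 F


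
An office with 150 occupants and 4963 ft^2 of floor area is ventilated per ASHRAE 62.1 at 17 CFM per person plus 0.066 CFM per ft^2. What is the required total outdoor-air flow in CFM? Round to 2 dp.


Total = 150*17 + 4963*0.066 = 2877.56 CFM

2877.56 CFM


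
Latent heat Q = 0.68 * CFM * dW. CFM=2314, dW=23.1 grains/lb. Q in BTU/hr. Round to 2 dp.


Q = 0.68 * 2314 * 23.1 = 36348.31 BTU/hr

36348.31 BTU/hr


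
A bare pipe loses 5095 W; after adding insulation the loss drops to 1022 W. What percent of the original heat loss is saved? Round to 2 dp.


Savings = ((5095-1022)/5095)*100 = 79.94 %

79.94 %


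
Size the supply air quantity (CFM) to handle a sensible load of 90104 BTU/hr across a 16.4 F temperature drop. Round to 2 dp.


CFM = 90104 / (1.08 * 16.4) = 5087.17

5087.17 CFM


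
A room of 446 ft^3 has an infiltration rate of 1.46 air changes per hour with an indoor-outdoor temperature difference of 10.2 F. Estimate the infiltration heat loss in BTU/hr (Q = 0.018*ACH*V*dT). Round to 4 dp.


Q = 0.018 * 1.46 * 446 * 10.2 = 119.5530 BTU/hr

119.5530 BTU/hr


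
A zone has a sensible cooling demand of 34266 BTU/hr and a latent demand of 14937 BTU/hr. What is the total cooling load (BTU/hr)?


Qt = 34266 + 14937 = 49203 BTU/hr

49203 BTU/hr


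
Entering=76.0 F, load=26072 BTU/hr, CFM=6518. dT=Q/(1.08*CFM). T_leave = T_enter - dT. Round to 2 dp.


dT = 26072/(1.08*6518) = 3.7037
T_leave = 76.0 - 3.7037 = 72.30 F

72.30 F


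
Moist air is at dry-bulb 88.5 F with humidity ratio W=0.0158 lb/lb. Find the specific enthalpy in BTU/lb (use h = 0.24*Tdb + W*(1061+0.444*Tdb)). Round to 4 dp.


h = 0.24*88.5 + 0.0158*(1061+0.444*88.5) = 38.6246 BTU/lb

38.6246 BTU/lb


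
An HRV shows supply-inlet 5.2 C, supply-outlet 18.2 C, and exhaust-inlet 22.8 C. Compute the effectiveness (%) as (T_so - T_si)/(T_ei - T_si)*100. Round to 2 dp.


eff = (18.2-5.2)/(22.8-5.2)*100 = 73.86 %

73.86 %


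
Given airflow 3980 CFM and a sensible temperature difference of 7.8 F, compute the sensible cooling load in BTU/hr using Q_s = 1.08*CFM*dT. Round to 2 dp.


Q = 1.08 * 3980 * 7.8 = 33527.52 BTU/hr

33527.52 BTU/hr


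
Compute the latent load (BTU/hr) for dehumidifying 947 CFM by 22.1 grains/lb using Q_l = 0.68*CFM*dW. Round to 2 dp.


Q = 0.68 * 947 * 22.1 = 14231.52 BTU/hr

14231.52 BTU/hr


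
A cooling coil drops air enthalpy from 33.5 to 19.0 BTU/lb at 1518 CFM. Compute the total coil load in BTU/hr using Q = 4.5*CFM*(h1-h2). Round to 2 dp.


Q = 4.5 * 1518 * (33.5 - 19.0) = 99049.50 BTU/hr

99049.50 BTU/hr


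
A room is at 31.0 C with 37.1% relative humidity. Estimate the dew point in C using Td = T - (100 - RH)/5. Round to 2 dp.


Td = 31.0 - (100-37.1)/5 = 18.42 C

18.42 C


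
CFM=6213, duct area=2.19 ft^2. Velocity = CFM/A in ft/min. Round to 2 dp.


V = 6213 / 2.19 = 2836.99 ft/min

2836.99 ft/min


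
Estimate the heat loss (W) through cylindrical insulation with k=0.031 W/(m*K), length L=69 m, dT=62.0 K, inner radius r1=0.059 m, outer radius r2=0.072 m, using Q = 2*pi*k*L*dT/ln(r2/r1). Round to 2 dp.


Q = 2*pi*0.031*69*62.0/ln(0.072/0.059) = 4184.55 W

4184.55 W
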